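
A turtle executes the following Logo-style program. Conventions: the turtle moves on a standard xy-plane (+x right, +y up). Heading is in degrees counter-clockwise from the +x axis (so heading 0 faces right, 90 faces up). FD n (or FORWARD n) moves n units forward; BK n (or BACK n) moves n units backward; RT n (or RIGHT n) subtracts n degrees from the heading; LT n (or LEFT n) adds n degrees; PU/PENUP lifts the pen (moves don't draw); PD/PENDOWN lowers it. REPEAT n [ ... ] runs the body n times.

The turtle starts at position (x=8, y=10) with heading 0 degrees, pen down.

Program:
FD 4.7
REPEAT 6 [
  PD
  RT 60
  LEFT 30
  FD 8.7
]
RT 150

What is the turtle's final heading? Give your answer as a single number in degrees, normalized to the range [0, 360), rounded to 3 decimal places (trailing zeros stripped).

Answer: 30

Derivation:
Executing turtle program step by step:
Start: pos=(8,10), heading=0, pen down
FD 4.7: (8,10) -> (12.7,10) [heading=0, draw]
REPEAT 6 [
  -- iteration 1/6 --
  PD: pen down
  RT 60: heading 0 -> 300
  LT 30: heading 300 -> 330
  FD 8.7: (12.7,10) -> (20.234,5.65) [heading=330, draw]
  -- iteration 2/6 --
  PD: pen down
  RT 60: heading 330 -> 270
  LT 30: heading 270 -> 300
  FD 8.7: (20.234,5.65) -> (24.584,-1.884) [heading=300, draw]
  -- iteration 3/6 --
  PD: pen down
  RT 60: heading 300 -> 240
  LT 30: heading 240 -> 270
  FD 8.7: (24.584,-1.884) -> (24.584,-10.584) [heading=270, draw]
  -- iteration 4/6 --
  PD: pen down
  RT 60: heading 270 -> 210
  LT 30: heading 210 -> 240
  FD 8.7: (24.584,-10.584) -> (20.234,-18.119) [heading=240, draw]
  -- iteration 5/6 --
  PD: pen down
  RT 60: heading 240 -> 180
  LT 30: heading 180 -> 210
  FD 8.7: (20.234,-18.119) -> (12.7,-22.469) [heading=210, draw]
  -- iteration 6/6 --
  PD: pen down
  RT 60: heading 210 -> 150
  LT 30: heading 150 -> 180
  FD 8.7: (12.7,-22.469) -> (4,-22.469) [heading=180, draw]
]
RT 150: heading 180 -> 30
Final: pos=(4,-22.469), heading=30, 7 segment(s) drawn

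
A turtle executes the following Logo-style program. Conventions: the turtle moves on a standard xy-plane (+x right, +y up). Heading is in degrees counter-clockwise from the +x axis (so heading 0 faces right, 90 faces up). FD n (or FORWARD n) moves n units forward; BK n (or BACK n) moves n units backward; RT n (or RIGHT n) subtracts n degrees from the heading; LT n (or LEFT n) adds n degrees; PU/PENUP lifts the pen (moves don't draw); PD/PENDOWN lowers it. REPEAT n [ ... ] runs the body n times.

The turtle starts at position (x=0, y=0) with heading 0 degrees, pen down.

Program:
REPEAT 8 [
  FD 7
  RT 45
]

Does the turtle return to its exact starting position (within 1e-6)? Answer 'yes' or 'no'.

Answer: yes

Derivation:
Executing turtle program step by step:
Start: pos=(0,0), heading=0, pen down
REPEAT 8 [
  -- iteration 1/8 --
  FD 7: (0,0) -> (7,0) [heading=0, draw]
  RT 45: heading 0 -> 315
  -- iteration 2/8 --
  FD 7: (7,0) -> (11.95,-4.95) [heading=315, draw]
  RT 45: heading 315 -> 270
  -- iteration 3/8 --
  FD 7: (11.95,-4.95) -> (11.95,-11.95) [heading=270, draw]
  RT 45: heading 270 -> 225
  -- iteration 4/8 --
  FD 7: (11.95,-11.95) -> (7,-16.899) [heading=225, draw]
  RT 45: heading 225 -> 180
  -- iteration 5/8 --
  FD 7: (7,-16.899) -> (0,-16.899) [heading=180, draw]
  RT 45: heading 180 -> 135
  -- iteration 6/8 --
  FD 7: (0,-16.899) -> (-4.95,-11.95) [heading=135, draw]
  RT 45: heading 135 -> 90
  -- iteration 7/8 --
  FD 7: (-4.95,-11.95) -> (-4.95,-4.95) [heading=90, draw]
  RT 45: heading 90 -> 45
  -- iteration 8/8 --
  FD 7: (-4.95,-4.95) -> (0,0) [heading=45, draw]
  RT 45: heading 45 -> 0
]
Final: pos=(0,0), heading=0, 8 segment(s) drawn

Start position: (0, 0)
Final position: (0, 0)
Distance = 0; < 1e-6 -> CLOSED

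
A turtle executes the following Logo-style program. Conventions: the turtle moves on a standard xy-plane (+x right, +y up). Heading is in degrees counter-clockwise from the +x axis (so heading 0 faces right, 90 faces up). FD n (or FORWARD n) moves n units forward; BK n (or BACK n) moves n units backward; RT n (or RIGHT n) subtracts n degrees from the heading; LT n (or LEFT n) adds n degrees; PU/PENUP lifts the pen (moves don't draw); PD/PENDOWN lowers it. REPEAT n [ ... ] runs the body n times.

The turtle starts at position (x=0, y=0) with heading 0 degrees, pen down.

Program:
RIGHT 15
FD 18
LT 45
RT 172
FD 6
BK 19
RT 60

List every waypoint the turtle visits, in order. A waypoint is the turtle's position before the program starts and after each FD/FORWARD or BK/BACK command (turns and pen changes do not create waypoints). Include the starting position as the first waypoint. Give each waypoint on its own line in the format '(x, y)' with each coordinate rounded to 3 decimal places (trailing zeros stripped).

Answer: (0, 0)
(17.387, -4.659)
(12.659, -8.353)
(27.631, 3.345)

Derivation:
Executing turtle program step by step:
Start: pos=(0,0), heading=0, pen down
RT 15: heading 0 -> 345
FD 18: (0,0) -> (17.387,-4.659) [heading=345, draw]
LT 45: heading 345 -> 30
RT 172: heading 30 -> 218
FD 6: (17.387,-4.659) -> (12.659,-8.353) [heading=218, draw]
BK 19: (12.659,-8.353) -> (27.631,3.345) [heading=218, draw]
RT 60: heading 218 -> 158
Final: pos=(27.631,3.345), heading=158, 3 segment(s) drawn
Waypoints (4 total):
(0, 0)
(17.387, -4.659)
(12.659, -8.353)
(27.631, 3.345)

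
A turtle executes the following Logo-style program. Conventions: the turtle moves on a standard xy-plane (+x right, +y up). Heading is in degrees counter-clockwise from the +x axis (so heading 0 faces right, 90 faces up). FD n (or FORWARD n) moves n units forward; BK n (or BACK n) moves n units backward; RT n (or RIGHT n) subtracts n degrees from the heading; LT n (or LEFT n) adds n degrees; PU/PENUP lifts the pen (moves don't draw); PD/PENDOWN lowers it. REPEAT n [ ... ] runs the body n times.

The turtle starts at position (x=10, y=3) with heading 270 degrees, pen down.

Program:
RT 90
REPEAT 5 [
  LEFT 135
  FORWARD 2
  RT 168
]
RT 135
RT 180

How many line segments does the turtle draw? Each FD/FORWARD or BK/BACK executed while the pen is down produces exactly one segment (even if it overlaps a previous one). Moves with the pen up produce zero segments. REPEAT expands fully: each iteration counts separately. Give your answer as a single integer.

Answer: 5

Derivation:
Executing turtle program step by step:
Start: pos=(10,3), heading=270, pen down
RT 90: heading 270 -> 180
REPEAT 5 [
  -- iteration 1/5 --
  LT 135: heading 180 -> 315
  FD 2: (10,3) -> (11.414,1.586) [heading=315, draw]
  RT 168: heading 315 -> 147
  -- iteration 2/5 --
  LT 135: heading 147 -> 282
  FD 2: (11.414,1.586) -> (11.83,-0.371) [heading=282, draw]
  RT 168: heading 282 -> 114
  -- iteration 3/5 --
  LT 135: heading 114 -> 249
  FD 2: (11.83,-0.371) -> (11.113,-2.238) [heading=249, draw]
  RT 168: heading 249 -> 81
  -- iteration 4/5 --
  LT 135: heading 81 -> 216
  FD 2: (11.113,-2.238) -> (9.495,-3.413) [heading=216, draw]
  RT 168: heading 216 -> 48
  -- iteration 5/5 --
  LT 135: heading 48 -> 183
  FD 2: (9.495,-3.413) -> (7.498,-3.518) [heading=183, draw]
  RT 168: heading 183 -> 15
]
RT 135: heading 15 -> 240
RT 180: heading 240 -> 60
Final: pos=(7.498,-3.518), heading=60, 5 segment(s) drawn
Segments drawn: 5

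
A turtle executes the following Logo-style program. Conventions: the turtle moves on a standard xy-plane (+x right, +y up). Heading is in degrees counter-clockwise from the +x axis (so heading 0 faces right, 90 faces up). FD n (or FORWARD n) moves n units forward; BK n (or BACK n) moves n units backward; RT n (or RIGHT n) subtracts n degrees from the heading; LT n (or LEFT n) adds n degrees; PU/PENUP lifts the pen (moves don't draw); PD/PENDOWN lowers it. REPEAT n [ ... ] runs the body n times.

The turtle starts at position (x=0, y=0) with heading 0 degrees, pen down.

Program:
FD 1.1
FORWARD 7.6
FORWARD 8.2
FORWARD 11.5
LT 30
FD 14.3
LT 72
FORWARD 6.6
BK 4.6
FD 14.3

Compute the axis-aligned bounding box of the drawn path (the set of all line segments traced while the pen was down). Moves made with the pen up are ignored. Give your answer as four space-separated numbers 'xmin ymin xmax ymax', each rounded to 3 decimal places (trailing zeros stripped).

Answer: 0 0 40.784 23.094

Derivation:
Executing turtle program step by step:
Start: pos=(0,0), heading=0, pen down
FD 1.1: (0,0) -> (1.1,0) [heading=0, draw]
FD 7.6: (1.1,0) -> (8.7,0) [heading=0, draw]
FD 8.2: (8.7,0) -> (16.9,0) [heading=0, draw]
FD 11.5: (16.9,0) -> (28.4,0) [heading=0, draw]
LT 30: heading 0 -> 30
FD 14.3: (28.4,0) -> (40.784,7.15) [heading=30, draw]
LT 72: heading 30 -> 102
FD 6.6: (40.784,7.15) -> (39.412,13.606) [heading=102, draw]
BK 4.6: (39.412,13.606) -> (40.368,9.106) [heading=102, draw]
FD 14.3: (40.368,9.106) -> (37.395,23.094) [heading=102, draw]
Final: pos=(37.395,23.094), heading=102, 8 segment(s) drawn

Segment endpoints: x in {0, 1.1, 8.7, 16.9, 28.4, 37.395, 39.412, 40.368, 40.784}, y in {0, 7.15, 9.106, 13.606, 23.094}
xmin=0, ymin=0, xmax=40.784, ymax=23.094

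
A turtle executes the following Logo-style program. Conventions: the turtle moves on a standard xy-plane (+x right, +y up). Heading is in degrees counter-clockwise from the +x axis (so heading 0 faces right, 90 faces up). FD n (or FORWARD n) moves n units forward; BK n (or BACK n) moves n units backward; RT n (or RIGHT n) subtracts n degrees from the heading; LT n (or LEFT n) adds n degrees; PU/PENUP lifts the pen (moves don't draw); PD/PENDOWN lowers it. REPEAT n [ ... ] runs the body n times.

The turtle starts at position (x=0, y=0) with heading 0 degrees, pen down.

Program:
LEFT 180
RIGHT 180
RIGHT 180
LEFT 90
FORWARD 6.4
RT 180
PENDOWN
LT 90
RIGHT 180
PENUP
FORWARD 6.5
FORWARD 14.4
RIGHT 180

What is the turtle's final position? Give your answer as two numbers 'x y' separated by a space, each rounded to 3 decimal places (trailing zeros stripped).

Executing turtle program step by step:
Start: pos=(0,0), heading=0, pen down
LT 180: heading 0 -> 180
RT 180: heading 180 -> 0
RT 180: heading 0 -> 180
LT 90: heading 180 -> 270
FD 6.4: (0,0) -> (0,-6.4) [heading=270, draw]
RT 180: heading 270 -> 90
PD: pen down
LT 90: heading 90 -> 180
RT 180: heading 180 -> 0
PU: pen up
FD 6.5: (0,-6.4) -> (6.5,-6.4) [heading=0, move]
FD 14.4: (6.5,-6.4) -> (20.9,-6.4) [heading=0, move]
RT 180: heading 0 -> 180
Final: pos=(20.9,-6.4), heading=180, 1 segment(s) drawn

Answer: 20.9 -6.4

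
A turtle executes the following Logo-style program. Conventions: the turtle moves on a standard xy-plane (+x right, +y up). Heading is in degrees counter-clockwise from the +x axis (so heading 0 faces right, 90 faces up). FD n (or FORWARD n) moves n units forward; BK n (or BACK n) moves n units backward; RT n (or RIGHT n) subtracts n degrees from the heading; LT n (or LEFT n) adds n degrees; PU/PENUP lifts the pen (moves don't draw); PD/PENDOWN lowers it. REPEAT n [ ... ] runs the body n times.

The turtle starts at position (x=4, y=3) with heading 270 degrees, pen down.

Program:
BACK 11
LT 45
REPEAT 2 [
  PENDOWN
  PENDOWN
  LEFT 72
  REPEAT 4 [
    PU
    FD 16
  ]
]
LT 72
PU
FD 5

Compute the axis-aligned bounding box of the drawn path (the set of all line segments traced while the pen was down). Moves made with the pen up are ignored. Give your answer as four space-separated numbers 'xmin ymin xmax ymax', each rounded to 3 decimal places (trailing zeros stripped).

Answer: 4 3 4 14

Derivation:
Executing turtle program step by step:
Start: pos=(4,3), heading=270, pen down
BK 11: (4,3) -> (4,14) [heading=270, draw]
LT 45: heading 270 -> 315
REPEAT 2 [
  -- iteration 1/2 --
  PD: pen down
  PD: pen down
  LT 72: heading 315 -> 27
  REPEAT 4 [
    -- iteration 1/4 --
    PU: pen up
    FD 16: (4,14) -> (18.256,21.264) [heading=27, move]
    -- iteration 2/4 --
    PU: pen up
    FD 16: (18.256,21.264) -> (32.512,28.528) [heading=27, move]
    -- iteration 3/4 --
    PU: pen up
    FD 16: (32.512,28.528) -> (46.768,35.792) [heading=27, move]
    -- iteration 4/4 --
    PU: pen up
    FD 16: (46.768,35.792) -> (61.024,43.055) [heading=27, move]
  ]
  -- iteration 2/2 --
  PD: pen down
  PD: pen down
  LT 72: heading 27 -> 99
  REPEAT 4 [
    -- iteration 1/4 --
    PU: pen up
    FD 16: (61.024,43.055) -> (58.521,58.858) [heading=99, move]
    -- iteration 2/4 --
    PU: pen up
    FD 16: (58.521,58.858) -> (56.019,74.661) [heading=99, move]
    -- iteration 3/4 --
    PU: pen up
    FD 16: (56.019,74.661) -> (53.516,90.464) [heading=99, move]
    -- iteration 4/4 --
    PU: pen up
    FD 16: (53.516,90.464) -> (51.013,106.267) [heading=99, move]
  ]
]
LT 72: heading 99 -> 171
PU: pen up
FD 5: (51.013,106.267) -> (46.074,107.05) [heading=171, move]
Final: pos=(46.074,107.05), heading=171, 1 segment(s) drawn

Segment endpoints: x in {4, 4}, y in {3, 14}
xmin=4, ymin=3, xmax=4, ymax=14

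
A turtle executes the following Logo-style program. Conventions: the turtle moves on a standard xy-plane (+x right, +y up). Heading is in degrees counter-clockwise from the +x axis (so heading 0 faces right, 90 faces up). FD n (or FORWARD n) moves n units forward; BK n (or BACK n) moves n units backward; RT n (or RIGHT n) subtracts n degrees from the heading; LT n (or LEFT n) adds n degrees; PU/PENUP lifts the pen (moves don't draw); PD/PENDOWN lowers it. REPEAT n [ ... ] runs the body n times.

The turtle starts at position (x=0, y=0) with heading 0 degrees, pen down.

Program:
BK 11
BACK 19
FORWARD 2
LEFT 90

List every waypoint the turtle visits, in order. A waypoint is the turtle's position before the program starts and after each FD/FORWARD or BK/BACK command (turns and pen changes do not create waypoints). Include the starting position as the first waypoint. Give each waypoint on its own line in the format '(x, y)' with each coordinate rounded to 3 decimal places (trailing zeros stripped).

Executing turtle program step by step:
Start: pos=(0,0), heading=0, pen down
BK 11: (0,0) -> (-11,0) [heading=0, draw]
BK 19: (-11,0) -> (-30,0) [heading=0, draw]
FD 2: (-30,0) -> (-28,0) [heading=0, draw]
LT 90: heading 0 -> 90
Final: pos=(-28,0), heading=90, 3 segment(s) drawn
Waypoints (4 total):
(0, 0)
(-11, 0)
(-30, 0)
(-28, 0)

Answer: (0, 0)
(-11, 0)
(-30, 0)
(-28, 0)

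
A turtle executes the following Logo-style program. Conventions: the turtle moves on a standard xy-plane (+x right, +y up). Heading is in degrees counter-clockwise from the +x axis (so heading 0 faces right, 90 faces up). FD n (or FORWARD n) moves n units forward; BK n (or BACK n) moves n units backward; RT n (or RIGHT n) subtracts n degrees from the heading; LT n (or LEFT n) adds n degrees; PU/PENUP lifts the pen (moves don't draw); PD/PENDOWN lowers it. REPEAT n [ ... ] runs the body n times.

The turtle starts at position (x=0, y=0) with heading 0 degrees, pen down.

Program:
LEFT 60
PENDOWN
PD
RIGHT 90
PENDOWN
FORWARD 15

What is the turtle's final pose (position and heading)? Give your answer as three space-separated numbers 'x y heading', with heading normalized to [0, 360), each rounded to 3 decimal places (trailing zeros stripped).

Executing turtle program step by step:
Start: pos=(0,0), heading=0, pen down
LT 60: heading 0 -> 60
PD: pen down
PD: pen down
RT 90: heading 60 -> 330
PD: pen down
FD 15: (0,0) -> (12.99,-7.5) [heading=330, draw]
Final: pos=(12.99,-7.5), heading=330, 1 segment(s) drawn

Answer: 12.99 -7.5 330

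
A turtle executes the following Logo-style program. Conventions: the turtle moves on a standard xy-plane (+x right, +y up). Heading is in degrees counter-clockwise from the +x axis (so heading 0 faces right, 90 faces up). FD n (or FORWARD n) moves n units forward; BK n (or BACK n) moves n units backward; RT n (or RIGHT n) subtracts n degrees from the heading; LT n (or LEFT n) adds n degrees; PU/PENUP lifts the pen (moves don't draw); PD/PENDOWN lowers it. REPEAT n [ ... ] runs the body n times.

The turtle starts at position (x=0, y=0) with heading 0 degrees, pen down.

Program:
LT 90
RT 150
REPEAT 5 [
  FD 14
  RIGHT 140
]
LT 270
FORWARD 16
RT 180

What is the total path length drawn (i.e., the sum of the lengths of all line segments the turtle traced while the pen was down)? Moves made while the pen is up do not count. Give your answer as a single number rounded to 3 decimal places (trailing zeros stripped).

Answer: 86

Derivation:
Executing turtle program step by step:
Start: pos=(0,0), heading=0, pen down
LT 90: heading 0 -> 90
RT 150: heading 90 -> 300
REPEAT 5 [
  -- iteration 1/5 --
  FD 14: (0,0) -> (7,-12.124) [heading=300, draw]
  RT 140: heading 300 -> 160
  -- iteration 2/5 --
  FD 14: (7,-12.124) -> (-6.156,-7.336) [heading=160, draw]
  RT 140: heading 160 -> 20
  -- iteration 3/5 --
  FD 14: (-6.156,-7.336) -> (7,-2.548) [heading=20, draw]
  RT 140: heading 20 -> 240
  -- iteration 4/5 --
  FD 14: (7,-2.548) -> (0,-14.672) [heading=240, draw]
  RT 140: heading 240 -> 100
  -- iteration 5/5 --
  FD 14: (0,-14.672) -> (-2.431,-0.885) [heading=100, draw]
  RT 140: heading 100 -> 320
]
LT 270: heading 320 -> 230
FD 16: (-2.431,-0.885) -> (-12.716,-13.142) [heading=230, draw]
RT 180: heading 230 -> 50
Final: pos=(-12.716,-13.142), heading=50, 6 segment(s) drawn

Segment lengths:
  seg 1: (0,0) -> (7,-12.124), length = 14
  seg 2: (7,-12.124) -> (-6.156,-7.336), length = 14
  seg 3: (-6.156,-7.336) -> (7,-2.548), length = 14
  seg 4: (7,-2.548) -> (0,-14.672), length = 14
  seg 5: (0,-14.672) -> (-2.431,-0.885), length = 14
  seg 6: (-2.431,-0.885) -> (-12.716,-13.142), length = 16
Total = 86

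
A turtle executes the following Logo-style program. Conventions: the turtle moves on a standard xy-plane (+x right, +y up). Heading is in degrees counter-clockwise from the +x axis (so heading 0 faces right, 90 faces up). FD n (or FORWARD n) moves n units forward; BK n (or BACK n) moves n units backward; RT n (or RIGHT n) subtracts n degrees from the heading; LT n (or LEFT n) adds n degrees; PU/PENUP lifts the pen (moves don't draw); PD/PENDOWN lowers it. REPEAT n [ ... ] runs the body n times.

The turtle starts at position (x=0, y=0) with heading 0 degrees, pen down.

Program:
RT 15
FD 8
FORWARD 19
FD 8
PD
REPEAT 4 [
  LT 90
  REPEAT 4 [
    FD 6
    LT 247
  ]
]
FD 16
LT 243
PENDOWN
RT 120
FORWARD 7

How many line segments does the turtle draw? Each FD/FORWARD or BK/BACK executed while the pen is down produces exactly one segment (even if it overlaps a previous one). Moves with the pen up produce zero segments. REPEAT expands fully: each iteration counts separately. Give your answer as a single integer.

Answer: 21

Derivation:
Executing turtle program step by step:
Start: pos=(0,0), heading=0, pen down
RT 15: heading 0 -> 345
FD 8: (0,0) -> (7.727,-2.071) [heading=345, draw]
FD 19: (7.727,-2.071) -> (26.08,-6.988) [heading=345, draw]
FD 8: (26.08,-6.988) -> (33.807,-9.059) [heading=345, draw]
PD: pen down
REPEAT 4 [
  -- iteration 1/4 --
  LT 90: heading 345 -> 75
  REPEAT 4 [
    -- iteration 1/4 --
    FD 6: (33.807,-9.059) -> (35.36,-3.263) [heading=75, draw]
    LT 247: heading 75 -> 322
    -- iteration 2/4 --
    FD 6: (35.36,-3.263) -> (40.088,-6.957) [heading=322, draw]
    LT 247: heading 322 -> 209
    -- iteration 3/4 --
    FD 6: (40.088,-6.957) -> (34.841,-9.866) [heading=209, draw]
    LT 247: heading 209 -> 96
    -- iteration 4/4 --
    FD 6: (34.841,-9.866) -> (34.213,-3.899) [heading=96, draw]
    LT 247: heading 96 -> 343
  ]
  -- iteration 2/4 --
  LT 90: heading 343 -> 73
  REPEAT 4 [
    -- iteration 1/4 --
    FD 6: (34.213,-3.899) -> (35.968,1.839) [heading=73, draw]
    LT 247: heading 73 -> 320
    -- iteration 2/4 --
    FD 6: (35.968,1.839) -> (40.564,-2.018) [heading=320, draw]
    LT 247: heading 320 -> 207
    -- iteration 3/4 --
    FD 6: (40.564,-2.018) -> (35.218,-4.742) [heading=207, draw]
    LT 247: heading 207 -> 94
    -- iteration 4/4 --
    FD 6: (35.218,-4.742) -> (34.799,1.244) [heading=94, draw]
    LT 247: heading 94 -> 341
  ]
  -- iteration 3/4 --
  LT 90: heading 341 -> 71
  REPEAT 4 [
    -- iteration 1/4 --
    FD 6: (34.799,1.244) -> (36.753,6.917) [heading=71, draw]
    LT 247: heading 71 -> 318
    -- iteration 2/4 --
    FD 6: (36.753,6.917) -> (41.212,2.902) [heading=318, draw]
    LT 247: heading 318 -> 205
    -- iteration 3/4 --
    FD 6: (41.212,2.902) -> (35.774,0.366) [heading=205, draw]
    LT 247: heading 205 -> 92
    -- iteration 4/4 --
    FD 6: (35.774,0.366) -> (35.564,6.363) [heading=92, draw]
    LT 247: heading 92 -> 339
  ]
  -- iteration 4/4 --
  LT 90: heading 339 -> 69
  REPEAT 4 [
    -- iteration 1/4 --
    FD 6: (35.564,6.363) -> (37.715,11.964) [heading=69, draw]
    LT 247: heading 69 -> 316
    -- iteration 2/4 --
    FD 6: (37.715,11.964) -> (42.031,7.796) [heading=316, draw]
    LT 247: heading 316 -> 203
    -- iteration 3/4 --
    FD 6: (42.031,7.796) -> (36.508,5.452) [heading=203, draw]
    LT 247: heading 203 -> 90
    -- iteration 4/4 --
    FD 6: (36.508,5.452) -> (36.508,11.452) [heading=90, draw]
    LT 247: heading 90 -> 337
  ]
]
FD 16: (36.508,11.452) -> (51.236,5.2) [heading=337, draw]
LT 243: heading 337 -> 220
PD: pen down
RT 120: heading 220 -> 100
FD 7: (51.236,5.2) -> (50.02,12.094) [heading=100, draw]
Final: pos=(50.02,12.094), heading=100, 21 segment(s) drawn
Segments drawn: 21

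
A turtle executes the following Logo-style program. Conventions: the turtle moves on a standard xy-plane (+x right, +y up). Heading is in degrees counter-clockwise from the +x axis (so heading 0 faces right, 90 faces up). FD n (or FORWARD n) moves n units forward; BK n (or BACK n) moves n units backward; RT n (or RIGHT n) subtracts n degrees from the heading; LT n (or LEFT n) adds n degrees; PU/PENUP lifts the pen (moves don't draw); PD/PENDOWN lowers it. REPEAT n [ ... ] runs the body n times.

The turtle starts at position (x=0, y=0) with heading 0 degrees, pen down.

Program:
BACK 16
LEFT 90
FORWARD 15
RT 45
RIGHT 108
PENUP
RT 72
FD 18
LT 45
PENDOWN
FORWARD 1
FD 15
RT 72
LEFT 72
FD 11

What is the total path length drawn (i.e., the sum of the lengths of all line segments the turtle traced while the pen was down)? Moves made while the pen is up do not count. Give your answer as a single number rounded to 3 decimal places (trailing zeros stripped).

Answer: 58

Derivation:
Executing turtle program step by step:
Start: pos=(0,0), heading=0, pen down
BK 16: (0,0) -> (-16,0) [heading=0, draw]
LT 90: heading 0 -> 90
FD 15: (-16,0) -> (-16,15) [heading=90, draw]
RT 45: heading 90 -> 45
RT 108: heading 45 -> 297
PU: pen up
RT 72: heading 297 -> 225
FD 18: (-16,15) -> (-28.728,2.272) [heading=225, move]
LT 45: heading 225 -> 270
PD: pen down
FD 1: (-28.728,2.272) -> (-28.728,1.272) [heading=270, draw]
FD 15: (-28.728,1.272) -> (-28.728,-13.728) [heading=270, draw]
RT 72: heading 270 -> 198
LT 72: heading 198 -> 270
FD 11: (-28.728,-13.728) -> (-28.728,-24.728) [heading=270, draw]
Final: pos=(-28.728,-24.728), heading=270, 5 segment(s) drawn

Segment lengths:
  seg 1: (0,0) -> (-16,0), length = 16
  seg 2: (-16,0) -> (-16,15), length = 15
  seg 3: (-28.728,2.272) -> (-28.728,1.272), length = 1
  seg 4: (-28.728,1.272) -> (-28.728,-13.728), length = 15
  seg 5: (-28.728,-13.728) -> (-28.728,-24.728), length = 11
Total = 58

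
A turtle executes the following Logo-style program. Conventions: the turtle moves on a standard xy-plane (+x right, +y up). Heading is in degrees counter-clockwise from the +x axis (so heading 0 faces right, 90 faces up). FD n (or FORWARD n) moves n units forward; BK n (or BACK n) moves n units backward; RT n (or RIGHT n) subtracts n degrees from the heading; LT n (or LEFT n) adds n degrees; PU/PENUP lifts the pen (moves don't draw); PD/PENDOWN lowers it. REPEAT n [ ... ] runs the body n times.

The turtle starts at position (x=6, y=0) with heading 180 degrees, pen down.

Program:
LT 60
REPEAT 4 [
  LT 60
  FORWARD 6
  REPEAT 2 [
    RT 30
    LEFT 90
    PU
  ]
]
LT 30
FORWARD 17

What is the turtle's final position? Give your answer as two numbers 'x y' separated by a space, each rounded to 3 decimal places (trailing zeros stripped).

Answer: 6 -17

Derivation:
Executing turtle program step by step:
Start: pos=(6,0), heading=180, pen down
LT 60: heading 180 -> 240
REPEAT 4 [
  -- iteration 1/4 --
  LT 60: heading 240 -> 300
  FD 6: (6,0) -> (9,-5.196) [heading=300, draw]
  REPEAT 2 [
    -- iteration 1/2 --
    RT 30: heading 300 -> 270
    LT 90: heading 270 -> 0
    PU: pen up
    -- iteration 2/2 --
    RT 30: heading 0 -> 330
    LT 90: heading 330 -> 60
    PU: pen up
  ]
  -- iteration 2/4 --
  LT 60: heading 60 -> 120
  FD 6: (9,-5.196) -> (6,0) [heading=120, move]
  REPEAT 2 [
    -- iteration 1/2 --
    RT 30: heading 120 -> 90
    LT 90: heading 90 -> 180
    PU: pen up
    -- iteration 2/2 --
    RT 30: heading 180 -> 150
    LT 90: heading 150 -> 240
    PU: pen up
  ]
  -- iteration 3/4 --
  LT 60: heading 240 -> 300
  FD 6: (6,0) -> (9,-5.196) [heading=300, move]
  REPEAT 2 [
    -- iteration 1/2 --
    RT 30: heading 300 -> 270
    LT 90: heading 270 -> 0
    PU: pen up
    -- iteration 2/2 --
    RT 30: heading 0 -> 330
    LT 90: heading 330 -> 60
    PU: pen up
  ]
  -- iteration 4/4 --
  LT 60: heading 60 -> 120
  FD 6: (9,-5.196) -> (6,0) [heading=120, move]
  REPEAT 2 [
    -- iteration 1/2 --
    RT 30: heading 120 -> 90
    LT 90: heading 90 -> 180
    PU: pen up
    -- iteration 2/2 --
    RT 30: heading 180 -> 150
    LT 90: heading 150 -> 240
    PU: pen up
  ]
]
LT 30: heading 240 -> 270
FD 17: (6,0) -> (6,-17) [heading=270, move]
Final: pos=(6,-17), heading=270, 1 segment(s) drawn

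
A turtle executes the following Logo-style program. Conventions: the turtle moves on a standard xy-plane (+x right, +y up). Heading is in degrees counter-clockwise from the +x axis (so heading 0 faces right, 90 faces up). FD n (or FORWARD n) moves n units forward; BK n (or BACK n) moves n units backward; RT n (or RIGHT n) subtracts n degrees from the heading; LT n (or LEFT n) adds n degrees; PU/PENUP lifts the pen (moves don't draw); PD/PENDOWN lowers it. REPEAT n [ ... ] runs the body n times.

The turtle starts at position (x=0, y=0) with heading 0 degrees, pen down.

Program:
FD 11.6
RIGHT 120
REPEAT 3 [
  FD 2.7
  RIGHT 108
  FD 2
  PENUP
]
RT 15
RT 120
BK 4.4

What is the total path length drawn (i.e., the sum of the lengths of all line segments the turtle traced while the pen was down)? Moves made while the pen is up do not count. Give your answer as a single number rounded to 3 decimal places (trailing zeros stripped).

Answer: 16.3

Derivation:
Executing turtle program step by step:
Start: pos=(0,0), heading=0, pen down
FD 11.6: (0,0) -> (11.6,0) [heading=0, draw]
RT 120: heading 0 -> 240
REPEAT 3 [
  -- iteration 1/3 --
  FD 2.7: (11.6,0) -> (10.25,-2.338) [heading=240, draw]
  RT 108: heading 240 -> 132
  FD 2: (10.25,-2.338) -> (8.912,-0.852) [heading=132, draw]
  PU: pen up
  -- iteration 2/3 --
  FD 2.7: (8.912,-0.852) -> (7.105,1.155) [heading=132, move]
  RT 108: heading 132 -> 24
  FD 2: (7.105,1.155) -> (8.932,1.968) [heading=24, move]
  PU: pen up
  -- iteration 3/3 --
  FD 2.7: (8.932,1.968) -> (11.399,3.066) [heading=24, move]
  RT 108: heading 24 -> 276
  FD 2: (11.399,3.066) -> (11.608,1.077) [heading=276, move]
  PU: pen up
]
RT 15: heading 276 -> 261
RT 120: heading 261 -> 141
BK 4.4: (11.608,1.077) -> (15.027,-1.692) [heading=141, move]
Final: pos=(15.027,-1.692), heading=141, 3 segment(s) drawn

Segment lengths:
  seg 1: (0,0) -> (11.6,0), length = 11.6
  seg 2: (11.6,0) -> (10.25,-2.338), length = 2.7
  seg 3: (10.25,-2.338) -> (8.912,-0.852), length = 2
Total = 16.3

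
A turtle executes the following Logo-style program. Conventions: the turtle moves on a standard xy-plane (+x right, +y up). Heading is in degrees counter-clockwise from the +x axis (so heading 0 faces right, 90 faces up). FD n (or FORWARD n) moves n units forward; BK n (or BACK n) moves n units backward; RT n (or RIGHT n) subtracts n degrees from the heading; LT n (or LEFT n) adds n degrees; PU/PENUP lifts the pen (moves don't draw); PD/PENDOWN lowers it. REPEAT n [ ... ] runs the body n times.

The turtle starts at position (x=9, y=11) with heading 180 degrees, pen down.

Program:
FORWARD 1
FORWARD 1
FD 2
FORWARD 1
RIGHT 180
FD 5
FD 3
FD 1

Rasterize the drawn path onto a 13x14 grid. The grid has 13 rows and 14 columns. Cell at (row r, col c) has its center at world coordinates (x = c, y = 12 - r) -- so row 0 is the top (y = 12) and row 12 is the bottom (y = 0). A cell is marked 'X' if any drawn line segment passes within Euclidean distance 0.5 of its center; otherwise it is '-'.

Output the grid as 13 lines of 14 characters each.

Segment 0: (9,11) -> (8,11)
Segment 1: (8,11) -> (7,11)
Segment 2: (7,11) -> (5,11)
Segment 3: (5,11) -> (4,11)
Segment 4: (4,11) -> (9,11)
Segment 5: (9,11) -> (12,11)
Segment 6: (12,11) -> (13,11)

Answer: --------------
----XXXXXXXXXX
--------------
--------------
--------------
--------------
--------------
--------------
--------------
--------------
--------------
--------------
--------------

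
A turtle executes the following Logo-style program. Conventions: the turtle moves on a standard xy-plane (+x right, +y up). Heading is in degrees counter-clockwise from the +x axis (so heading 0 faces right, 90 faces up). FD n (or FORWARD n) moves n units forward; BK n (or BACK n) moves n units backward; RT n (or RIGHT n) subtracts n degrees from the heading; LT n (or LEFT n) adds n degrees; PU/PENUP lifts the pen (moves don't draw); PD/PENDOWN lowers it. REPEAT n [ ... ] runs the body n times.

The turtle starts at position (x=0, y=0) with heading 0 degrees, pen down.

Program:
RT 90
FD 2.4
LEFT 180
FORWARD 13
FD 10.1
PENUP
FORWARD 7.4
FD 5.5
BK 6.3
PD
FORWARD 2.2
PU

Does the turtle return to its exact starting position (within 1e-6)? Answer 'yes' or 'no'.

Answer: no

Derivation:
Executing turtle program step by step:
Start: pos=(0,0), heading=0, pen down
RT 90: heading 0 -> 270
FD 2.4: (0,0) -> (0,-2.4) [heading=270, draw]
LT 180: heading 270 -> 90
FD 13: (0,-2.4) -> (0,10.6) [heading=90, draw]
FD 10.1: (0,10.6) -> (0,20.7) [heading=90, draw]
PU: pen up
FD 7.4: (0,20.7) -> (0,28.1) [heading=90, move]
FD 5.5: (0,28.1) -> (0,33.6) [heading=90, move]
BK 6.3: (0,33.6) -> (0,27.3) [heading=90, move]
PD: pen down
FD 2.2: (0,27.3) -> (0,29.5) [heading=90, draw]
PU: pen up
Final: pos=(0,29.5), heading=90, 4 segment(s) drawn

Start position: (0, 0)
Final position: (0, 29.5)
Distance = 29.5; >= 1e-6 -> NOT closed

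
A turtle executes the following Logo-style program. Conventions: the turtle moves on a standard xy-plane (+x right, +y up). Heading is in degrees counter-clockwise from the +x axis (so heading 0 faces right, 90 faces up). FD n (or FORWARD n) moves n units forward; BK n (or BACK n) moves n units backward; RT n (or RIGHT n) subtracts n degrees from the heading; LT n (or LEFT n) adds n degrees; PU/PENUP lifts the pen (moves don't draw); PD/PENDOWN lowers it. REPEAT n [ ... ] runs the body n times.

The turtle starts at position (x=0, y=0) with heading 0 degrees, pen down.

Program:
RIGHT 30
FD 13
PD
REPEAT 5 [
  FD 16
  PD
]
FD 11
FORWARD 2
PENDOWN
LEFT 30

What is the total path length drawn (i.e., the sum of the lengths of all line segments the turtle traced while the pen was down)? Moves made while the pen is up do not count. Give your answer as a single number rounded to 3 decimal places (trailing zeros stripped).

Answer: 106

Derivation:
Executing turtle program step by step:
Start: pos=(0,0), heading=0, pen down
RT 30: heading 0 -> 330
FD 13: (0,0) -> (11.258,-6.5) [heading=330, draw]
PD: pen down
REPEAT 5 [
  -- iteration 1/5 --
  FD 16: (11.258,-6.5) -> (25.115,-14.5) [heading=330, draw]
  PD: pen down
  -- iteration 2/5 --
  FD 16: (25.115,-14.5) -> (38.971,-22.5) [heading=330, draw]
  PD: pen down
  -- iteration 3/5 --
  FD 16: (38.971,-22.5) -> (52.828,-30.5) [heading=330, draw]
  PD: pen down
  -- iteration 4/5 --
  FD 16: (52.828,-30.5) -> (66.684,-38.5) [heading=330, draw]
  PD: pen down
  -- iteration 5/5 --
  FD 16: (66.684,-38.5) -> (80.54,-46.5) [heading=330, draw]
  PD: pen down
]
FD 11: (80.54,-46.5) -> (90.067,-52) [heading=330, draw]
FD 2: (90.067,-52) -> (91.799,-53) [heading=330, draw]
PD: pen down
LT 30: heading 330 -> 0
Final: pos=(91.799,-53), heading=0, 8 segment(s) drawn

Segment lengths:
  seg 1: (0,0) -> (11.258,-6.5), length = 13
  seg 2: (11.258,-6.5) -> (25.115,-14.5), length = 16
  seg 3: (25.115,-14.5) -> (38.971,-22.5), length = 16
  seg 4: (38.971,-22.5) -> (52.828,-30.5), length = 16
  seg 5: (52.828,-30.5) -> (66.684,-38.5), length = 16
  seg 6: (66.684,-38.5) -> (80.54,-46.5), length = 16
  seg 7: (80.54,-46.5) -> (90.067,-52), length = 11
  seg 8: (90.067,-52) -> (91.799,-53), length = 2
Total = 106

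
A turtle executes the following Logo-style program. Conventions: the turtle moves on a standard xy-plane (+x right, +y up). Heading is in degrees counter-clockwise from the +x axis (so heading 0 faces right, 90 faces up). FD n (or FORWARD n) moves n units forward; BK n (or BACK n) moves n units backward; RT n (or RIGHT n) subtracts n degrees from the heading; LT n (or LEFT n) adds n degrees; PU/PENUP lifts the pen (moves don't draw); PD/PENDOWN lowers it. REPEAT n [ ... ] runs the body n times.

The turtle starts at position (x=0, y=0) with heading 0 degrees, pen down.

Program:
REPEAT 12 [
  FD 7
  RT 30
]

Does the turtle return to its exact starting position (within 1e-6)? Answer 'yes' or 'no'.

Answer: yes

Derivation:
Executing turtle program step by step:
Start: pos=(0,0), heading=0, pen down
REPEAT 12 [
  -- iteration 1/12 --
  FD 7: (0,0) -> (7,0) [heading=0, draw]
  RT 30: heading 0 -> 330
  -- iteration 2/12 --
  FD 7: (7,0) -> (13.062,-3.5) [heading=330, draw]
  RT 30: heading 330 -> 300
  -- iteration 3/12 --
  FD 7: (13.062,-3.5) -> (16.562,-9.562) [heading=300, draw]
  RT 30: heading 300 -> 270
  -- iteration 4/12 --
  FD 7: (16.562,-9.562) -> (16.562,-16.562) [heading=270, draw]
  RT 30: heading 270 -> 240
  -- iteration 5/12 --
  FD 7: (16.562,-16.562) -> (13.062,-22.624) [heading=240, draw]
  RT 30: heading 240 -> 210
  -- iteration 6/12 --
  FD 7: (13.062,-22.624) -> (7,-26.124) [heading=210, draw]
  RT 30: heading 210 -> 180
  -- iteration 7/12 --
  FD 7: (7,-26.124) -> (0,-26.124) [heading=180, draw]
  RT 30: heading 180 -> 150
  -- iteration 8/12 --
  FD 7: (0,-26.124) -> (-6.062,-22.624) [heading=150, draw]
  RT 30: heading 150 -> 120
  -- iteration 9/12 --
  FD 7: (-6.062,-22.624) -> (-9.562,-16.562) [heading=120, draw]
  RT 30: heading 120 -> 90
  -- iteration 10/12 --
  FD 7: (-9.562,-16.562) -> (-9.562,-9.562) [heading=90, draw]
  RT 30: heading 90 -> 60
  -- iteration 11/12 --
  FD 7: (-9.562,-9.562) -> (-6.062,-3.5) [heading=60, draw]
  RT 30: heading 60 -> 30
  -- iteration 12/12 --
  FD 7: (-6.062,-3.5) -> (0,0) [heading=30, draw]
  RT 30: heading 30 -> 0
]
Final: pos=(0,0), heading=0, 12 segment(s) drawn

Start position: (0, 0)
Final position: (0, 0)
Distance = 0; < 1e-6 -> CLOSED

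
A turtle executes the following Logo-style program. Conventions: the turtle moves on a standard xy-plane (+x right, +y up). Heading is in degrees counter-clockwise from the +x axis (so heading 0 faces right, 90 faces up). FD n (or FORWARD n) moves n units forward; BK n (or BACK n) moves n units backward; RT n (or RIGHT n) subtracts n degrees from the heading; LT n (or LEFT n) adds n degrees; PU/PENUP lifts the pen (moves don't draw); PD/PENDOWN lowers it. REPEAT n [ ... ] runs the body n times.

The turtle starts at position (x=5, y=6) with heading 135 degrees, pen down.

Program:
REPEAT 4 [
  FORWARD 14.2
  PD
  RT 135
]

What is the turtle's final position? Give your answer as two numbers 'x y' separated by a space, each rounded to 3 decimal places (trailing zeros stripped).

Answer: -0.882 20.2

Derivation:
Executing turtle program step by step:
Start: pos=(5,6), heading=135, pen down
REPEAT 4 [
  -- iteration 1/4 --
  FD 14.2: (5,6) -> (-5.041,16.041) [heading=135, draw]
  PD: pen down
  RT 135: heading 135 -> 0
  -- iteration 2/4 --
  FD 14.2: (-5.041,16.041) -> (9.159,16.041) [heading=0, draw]
  PD: pen down
  RT 135: heading 0 -> 225
  -- iteration 3/4 --
  FD 14.2: (9.159,16.041) -> (-0.882,6) [heading=225, draw]
  PD: pen down
  RT 135: heading 225 -> 90
  -- iteration 4/4 --
  FD 14.2: (-0.882,6) -> (-0.882,20.2) [heading=90, draw]
  PD: pen down
  RT 135: heading 90 -> 315
]
Final: pos=(-0.882,20.2), heading=315, 4 segment(s) drawn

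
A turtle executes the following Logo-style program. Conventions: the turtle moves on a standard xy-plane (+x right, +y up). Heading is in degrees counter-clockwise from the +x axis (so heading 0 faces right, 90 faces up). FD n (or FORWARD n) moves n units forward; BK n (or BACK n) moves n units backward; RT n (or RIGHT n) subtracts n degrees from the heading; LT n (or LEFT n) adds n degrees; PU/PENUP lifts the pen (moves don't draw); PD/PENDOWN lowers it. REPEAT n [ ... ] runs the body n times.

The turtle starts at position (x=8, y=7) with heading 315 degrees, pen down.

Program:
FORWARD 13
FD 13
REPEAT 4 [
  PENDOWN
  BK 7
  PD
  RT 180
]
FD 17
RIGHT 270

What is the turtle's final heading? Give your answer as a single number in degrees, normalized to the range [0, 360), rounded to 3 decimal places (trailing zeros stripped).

Answer: 45

Derivation:
Executing turtle program step by step:
Start: pos=(8,7), heading=315, pen down
FD 13: (8,7) -> (17.192,-2.192) [heading=315, draw]
FD 13: (17.192,-2.192) -> (26.385,-11.385) [heading=315, draw]
REPEAT 4 [
  -- iteration 1/4 --
  PD: pen down
  BK 7: (26.385,-11.385) -> (21.435,-6.435) [heading=315, draw]
  PD: pen down
  RT 180: heading 315 -> 135
  -- iteration 2/4 --
  PD: pen down
  BK 7: (21.435,-6.435) -> (26.385,-11.385) [heading=135, draw]
  PD: pen down
  RT 180: heading 135 -> 315
  -- iteration 3/4 --
  PD: pen down
  BK 7: (26.385,-11.385) -> (21.435,-6.435) [heading=315, draw]
  PD: pen down
  RT 180: heading 315 -> 135
  -- iteration 4/4 --
  PD: pen down
  BK 7: (21.435,-6.435) -> (26.385,-11.385) [heading=135, draw]
  PD: pen down
  RT 180: heading 135 -> 315
]
FD 17: (26.385,-11.385) -> (38.406,-23.406) [heading=315, draw]
RT 270: heading 315 -> 45
Final: pos=(38.406,-23.406), heading=45, 7 segment(s) drawn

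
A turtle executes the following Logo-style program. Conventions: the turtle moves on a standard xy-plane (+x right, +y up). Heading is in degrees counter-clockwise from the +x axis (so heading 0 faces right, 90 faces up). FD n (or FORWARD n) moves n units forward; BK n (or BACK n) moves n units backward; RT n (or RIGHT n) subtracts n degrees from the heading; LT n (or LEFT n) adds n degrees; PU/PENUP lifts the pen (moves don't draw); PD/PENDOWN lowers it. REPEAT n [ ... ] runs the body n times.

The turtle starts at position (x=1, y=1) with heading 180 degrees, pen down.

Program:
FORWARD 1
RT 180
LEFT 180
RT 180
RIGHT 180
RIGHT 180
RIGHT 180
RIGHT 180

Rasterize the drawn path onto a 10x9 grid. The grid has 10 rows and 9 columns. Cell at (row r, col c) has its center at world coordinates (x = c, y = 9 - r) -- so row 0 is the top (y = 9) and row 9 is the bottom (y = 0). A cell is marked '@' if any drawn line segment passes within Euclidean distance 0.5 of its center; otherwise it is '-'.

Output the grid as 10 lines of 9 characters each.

Segment 0: (1,1) -> (0,1)

Answer: ---------
---------
---------
---------
---------
---------
---------
---------
@@-------
---------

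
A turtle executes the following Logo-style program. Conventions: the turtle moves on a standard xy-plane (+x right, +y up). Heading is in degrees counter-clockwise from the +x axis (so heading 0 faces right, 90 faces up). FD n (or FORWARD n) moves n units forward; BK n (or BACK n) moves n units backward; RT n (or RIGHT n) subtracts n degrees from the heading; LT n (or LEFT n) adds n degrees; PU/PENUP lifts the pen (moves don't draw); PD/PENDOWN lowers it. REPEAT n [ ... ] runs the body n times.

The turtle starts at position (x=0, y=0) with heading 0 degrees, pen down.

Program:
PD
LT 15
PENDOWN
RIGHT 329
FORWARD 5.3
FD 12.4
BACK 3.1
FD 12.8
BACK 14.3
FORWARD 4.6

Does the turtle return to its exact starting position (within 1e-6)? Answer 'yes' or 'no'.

Executing turtle program step by step:
Start: pos=(0,0), heading=0, pen down
PD: pen down
LT 15: heading 0 -> 15
PD: pen down
RT 329: heading 15 -> 46
FD 5.3: (0,0) -> (3.682,3.813) [heading=46, draw]
FD 12.4: (3.682,3.813) -> (12.295,12.732) [heading=46, draw]
BK 3.1: (12.295,12.732) -> (10.142,10.502) [heading=46, draw]
FD 12.8: (10.142,10.502) -> (19.034,19.71) [heading=46, draw]
BK 14.3: (19.034,19.71) -> (9.1,9.423) [heading=46, draw]
FD 4.6: (9.1,9.423) -> (12.295,12.732) [heading=46, draw]
Final: pos=(12.295,12.732), heading=46, 6 segment(s) drawn

Start position: (0, 0)
Final position: (12.295, 12.732)
Distance = 17.7; >= 1e-6 -> NOT closed

Answer: no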